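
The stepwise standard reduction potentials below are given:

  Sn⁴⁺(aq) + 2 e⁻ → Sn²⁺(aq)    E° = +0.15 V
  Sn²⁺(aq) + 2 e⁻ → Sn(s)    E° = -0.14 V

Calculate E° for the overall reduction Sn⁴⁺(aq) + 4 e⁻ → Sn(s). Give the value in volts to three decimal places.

+0.005 V

Adding the free-energy changes (−nFE°) of the two steps gives −n₃FE°₃ = −n₁FE°₁ − n₂FE°₂.
E°₃ = (2×+0.15 + 2×-0.14) / 4 = (+0.020) / 4 = +0.005 V.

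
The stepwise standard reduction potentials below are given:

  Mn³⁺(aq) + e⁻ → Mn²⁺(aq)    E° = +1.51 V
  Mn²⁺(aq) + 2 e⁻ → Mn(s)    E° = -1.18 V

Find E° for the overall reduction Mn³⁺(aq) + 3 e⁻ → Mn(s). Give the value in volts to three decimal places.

-0.283 V

Since ΔG° = −nFE° is additive over sequential reductions, n₃E°₃ = n₁E°₁ + n₂E°₂.
E°₃ = (1×+1.51 + 2×-1.18) / 3 = (-0.850) / 3 = -0.283 V.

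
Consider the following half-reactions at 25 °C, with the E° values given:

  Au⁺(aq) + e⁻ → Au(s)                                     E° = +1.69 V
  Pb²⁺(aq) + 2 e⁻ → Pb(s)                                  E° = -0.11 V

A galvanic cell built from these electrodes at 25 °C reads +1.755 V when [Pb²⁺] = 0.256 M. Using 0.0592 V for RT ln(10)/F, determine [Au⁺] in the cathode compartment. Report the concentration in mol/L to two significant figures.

Au⁺/Au is the cathode, Pb²⁺/Pb the anode: E°cell = +1.80 V, n = 2.
Overall reaction: 2 Au⁺(aq) + Pb(s) → 2 Au(s) + Pb²⁺(aq); Q = [Pb²⁺]^1/[Au⁺]^2.
From E = E° − (0.0592/n) log Q: log Q = (E° − E)·n/0.0592 = (+1.80 − (+1.755))·2/0.0592 = 1.5203.
So 2·log[Au⁺] = 1·log(0.256) − log Q = -0.5918 − (1.5203) = -2.1121; log[Au⁺] = -2.1121 / 2 = -1.0560; [Au⁺] = 10^(-1.0560) ≈ 0.088 M.

0.088 M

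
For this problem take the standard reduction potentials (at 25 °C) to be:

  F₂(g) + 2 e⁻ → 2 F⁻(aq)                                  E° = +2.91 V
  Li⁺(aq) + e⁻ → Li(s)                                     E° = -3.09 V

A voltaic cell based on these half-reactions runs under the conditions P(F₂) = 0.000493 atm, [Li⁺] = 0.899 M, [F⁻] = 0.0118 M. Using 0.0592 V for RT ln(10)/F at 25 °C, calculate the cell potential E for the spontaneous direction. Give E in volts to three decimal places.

+6.019 V

F₂/F⁻ is the cathode (higher E°), Li⁺/Li the anode: E°cell = +2.91 − (-3.09) = +6.00 V, n = 2.
Overall: F₂(g) + 2 Li(s) → 2 F⁻(aq) + 2 Li⁺(aq)
Q = [F⁻]^2·[Li⁺]^2 / (P(F₂)); log Q = -0.642.
E = E° − (0.0592/n) log Q = +6.00 − (0.0592/2)(-0.642) = +6.019 V.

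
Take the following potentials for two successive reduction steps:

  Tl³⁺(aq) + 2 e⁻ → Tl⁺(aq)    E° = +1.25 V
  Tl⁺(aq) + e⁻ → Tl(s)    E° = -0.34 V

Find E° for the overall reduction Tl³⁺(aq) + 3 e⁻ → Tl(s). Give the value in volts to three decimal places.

+0.720 V

Adding the free-energy changes (−nFE°) of the two steps gives −n₃FE°₃ = −n₁FE°₁ − n₂FE°₂.
E°₃ = (2×+1.25 + 1×-0.34) / 3 = (+2.160) / 3 = +0.720 V.
Simply averaging or adding the two E° values would be wrong; the electron-weighted sum is required.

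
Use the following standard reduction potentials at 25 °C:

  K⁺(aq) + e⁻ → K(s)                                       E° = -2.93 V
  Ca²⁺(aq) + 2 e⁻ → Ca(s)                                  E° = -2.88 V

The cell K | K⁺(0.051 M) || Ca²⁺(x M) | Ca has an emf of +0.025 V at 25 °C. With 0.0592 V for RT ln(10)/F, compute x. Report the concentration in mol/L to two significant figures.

Ca²⁺/Ca is the cathode, K⁺/K the anode: E°cell = +0.05 V, n = 2.
Overall reaction: Ca²⁺(aq) + 2 K(s) → Ca(s) + 2 K⁺(aq); Q = [K⁺]^2/[Ca²⁺]^1.
From E = E° − (0.0592/n) log Q: log Q = (E° − E)·n/0.0592 = (+0.05 − (+0.025))·2/0.0592 = 0.8446.
So 1·log[Ca²⁺] = 2·log(0.051) − log Q = -2.5849 − (0.8446) = -3.4295; [Ca²⁺] = 10^(-3.4295) ≈ 0.00037 M.

0.00037 M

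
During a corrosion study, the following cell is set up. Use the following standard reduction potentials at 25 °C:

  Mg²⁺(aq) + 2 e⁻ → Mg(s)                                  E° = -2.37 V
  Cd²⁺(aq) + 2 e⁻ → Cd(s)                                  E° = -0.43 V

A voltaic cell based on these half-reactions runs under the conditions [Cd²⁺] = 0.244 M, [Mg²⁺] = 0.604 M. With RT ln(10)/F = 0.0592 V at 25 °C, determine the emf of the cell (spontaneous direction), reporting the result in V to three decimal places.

+1.928 V

Cd²⁺/Cd is the cathode (higher E°), Mg²⁺/Mg the anode: E°cell = -0.43 − (-2.37) = +1.94 V, n = 2.
Overall: Cd²⁺(aq) + Mg(s) → Cd(s) + Mg²⁺(aq)
Q = [Mg²⁺] / ([Cd²⁺]); log Q = 0.394.
E = E° − (0.0592/n) log Q = +1.94 − (0.0592/2)(0.394) = +1.928 V.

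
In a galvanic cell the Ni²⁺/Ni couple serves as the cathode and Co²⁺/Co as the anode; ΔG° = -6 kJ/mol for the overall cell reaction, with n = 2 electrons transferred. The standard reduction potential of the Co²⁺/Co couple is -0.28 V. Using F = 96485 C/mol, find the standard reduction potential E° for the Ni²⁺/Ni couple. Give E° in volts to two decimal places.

-0.25 V

E°cell = −ΔG°/(nF) = −(-6×10³)/((2)(96485)) = +0.031 V.
Since Ni²⁺/Ni is the cathode and Co²⁺/Co the anode, E°cell = E°(Ni²⁺/Ni) − E°(Co²⁺/Co).
So E°(Ni²⁺/Ni) = E°cell + E°(Co²⁺/Co) = +0.031 + (-0.28) = -0.25 V.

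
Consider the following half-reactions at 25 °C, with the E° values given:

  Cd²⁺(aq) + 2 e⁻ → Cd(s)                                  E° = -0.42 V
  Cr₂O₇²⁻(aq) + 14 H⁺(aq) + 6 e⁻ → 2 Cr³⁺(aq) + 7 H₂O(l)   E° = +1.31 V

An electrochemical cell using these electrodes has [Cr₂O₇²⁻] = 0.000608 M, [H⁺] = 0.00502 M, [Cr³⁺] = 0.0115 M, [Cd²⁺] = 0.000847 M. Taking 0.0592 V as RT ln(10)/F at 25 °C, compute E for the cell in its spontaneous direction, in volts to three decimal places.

Cr₂O₇²⁻/Cr³⁺ is the cathode (higher E°), Cd²⁺/Cd the anode: E°cell = +1.31 − (-0.42) = +1.73 V, n = 6.
Overall: Cr₂O₇²⁻(aq) + 14 H⁺(aq) + 3 Cd(s) → 2 Cr³⁺(aq) + 7 H₂O(l) + 3 Cd²⁺(aq)
Q = [Cr³⁺]^2·[Cd²⁺]^3 / ([Cr₂O₇²⁻]·[H⁺]^14); log Q = 22.311.
E = E° − (0.0592/n) log Q = +1.73 − (0.0592/6)(22.311) = +1.510 V.

+1.510 V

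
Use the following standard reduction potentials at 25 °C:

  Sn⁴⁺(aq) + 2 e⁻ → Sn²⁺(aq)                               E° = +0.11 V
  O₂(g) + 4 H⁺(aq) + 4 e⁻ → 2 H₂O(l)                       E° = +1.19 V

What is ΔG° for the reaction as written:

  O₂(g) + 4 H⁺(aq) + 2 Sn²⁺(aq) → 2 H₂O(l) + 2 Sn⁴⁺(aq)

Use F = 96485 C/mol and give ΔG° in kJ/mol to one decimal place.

-416.8 kJ/mol

As written, O₂/H₂O is reduced (cathode) and Sn⁴⁺/Sn²⁺ is oxidised (anode), so E°cell = (+1.19) − (+0.11) = +1.08 V.
Balancing electrons gives n = 4.
ΔG° = −nFE° = −(4)(96485)(+1.08) = -416,815 J = -416.8 kJ/mol.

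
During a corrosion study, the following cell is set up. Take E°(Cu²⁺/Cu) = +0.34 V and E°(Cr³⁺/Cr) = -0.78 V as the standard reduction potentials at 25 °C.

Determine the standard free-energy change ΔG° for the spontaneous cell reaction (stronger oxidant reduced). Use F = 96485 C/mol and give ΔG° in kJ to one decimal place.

Cu²⁺/Cu (E° = +0.34 V) is the cathode; Cr³⁺/Cr (E° = -0.78 V) is the anode, so E°cell = +1.12 V.
Balancing electrons gives n = 6 (lcm of 2 and 3).
ΔG° = −nFE° = −(6)(96485)(+1.12) = -648,379 J = -648.4 kJ.

-648.4 kJ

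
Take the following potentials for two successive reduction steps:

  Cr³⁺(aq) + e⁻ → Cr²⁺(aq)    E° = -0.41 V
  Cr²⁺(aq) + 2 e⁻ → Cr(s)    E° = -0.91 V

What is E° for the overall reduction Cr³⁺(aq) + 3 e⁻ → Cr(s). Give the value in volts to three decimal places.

Adding the free-energy changes (−nFE°) of the two steps gives −n₃FE°₃ = −n₁FE°₁ − n₂FE°₂.
E°₃ = (1×-0.41 + 2×-0.91) / 3 = (-2.230) / 3 = -0.743 V.

-0.743 V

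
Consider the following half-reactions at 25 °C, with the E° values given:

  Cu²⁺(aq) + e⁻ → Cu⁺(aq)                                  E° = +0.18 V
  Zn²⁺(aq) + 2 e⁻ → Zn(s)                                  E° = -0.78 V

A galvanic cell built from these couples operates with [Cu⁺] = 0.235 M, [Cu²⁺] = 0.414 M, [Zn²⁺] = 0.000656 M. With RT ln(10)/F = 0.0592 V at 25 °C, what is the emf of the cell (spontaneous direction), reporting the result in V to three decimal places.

+1.069 V

Cu²⁺/Cu⁺ is the cathode (higher E°), Zn²⁺/Zn the anode: E°cell = +0.18 − (-0.78) = +0.96 V, n = 2.
Overall: 2 Cu²⁺(aq) + Zn(s) → 2 Cu⁺(aq) + Zn²⁺(aq)
Q = [Cu⁺]^2·[Zn²⁺] / ([Cu²⁺]^2); log Q = -3.675.
E = E° − (0.0592/n) log Q = +0.96 − (0.0592/2)(-3.675) = +1.069 V.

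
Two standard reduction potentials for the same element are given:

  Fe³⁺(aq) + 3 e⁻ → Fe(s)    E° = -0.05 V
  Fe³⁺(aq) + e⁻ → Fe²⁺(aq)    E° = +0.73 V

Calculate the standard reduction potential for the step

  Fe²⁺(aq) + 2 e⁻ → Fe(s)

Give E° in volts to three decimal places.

Sequential free energies add, so n₃E°₃ = n₁E°₁ + n₂E°₂.
With n₃ = 3, and the known step contributing 1×(+0.73) V, the unknown satisfies 2·E° = 3×(-0.05) − 1×(+0.73) = -0.880.
E° = -0.880 / 2 = -0.440 V.

-0.440 V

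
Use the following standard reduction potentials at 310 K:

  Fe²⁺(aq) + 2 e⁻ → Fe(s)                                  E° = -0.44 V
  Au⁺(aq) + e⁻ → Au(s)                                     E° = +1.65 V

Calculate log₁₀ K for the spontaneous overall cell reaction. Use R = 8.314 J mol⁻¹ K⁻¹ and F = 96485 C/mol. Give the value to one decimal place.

Cathode: Au⁺/Au; anode: Fe²⁺/Fe. E°cell = (+1.65) − (-0.44) = +2.09 V, with n = 2.
ΔG° = −nFE° = −RT ln K, so ln K = nFE°/(RT) = (2)(96485)(+2.09) / ((8.314)(310)) = 156.482.
log₁₀ K = 156.482 / ln 10 = 68.0.

68.0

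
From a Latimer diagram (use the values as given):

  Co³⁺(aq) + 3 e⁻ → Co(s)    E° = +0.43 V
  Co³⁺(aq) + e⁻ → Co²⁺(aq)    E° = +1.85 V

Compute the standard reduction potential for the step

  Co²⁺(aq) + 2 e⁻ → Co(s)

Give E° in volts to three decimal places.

-0.280 V

Sequential free energies add, so n₃E°₃ = n₁E°₁ + n₂E°₂.
With n₃ = 3, and the known step contributing 1×(+1.85) V, the unknown satisfies 2·E° = 3×(+0.43) − 1×(+1.85) = -0.560.
E° = -0.560 / 2 = -0.280 V.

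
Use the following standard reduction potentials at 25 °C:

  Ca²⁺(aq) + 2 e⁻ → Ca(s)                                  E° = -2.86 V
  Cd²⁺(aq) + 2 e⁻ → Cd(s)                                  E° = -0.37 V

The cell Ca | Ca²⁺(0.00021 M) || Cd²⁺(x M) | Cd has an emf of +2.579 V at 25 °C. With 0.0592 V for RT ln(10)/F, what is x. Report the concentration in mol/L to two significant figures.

0.21 M

Cd²⁺/Cd is the cathode, Ca²⁺/Ca the anode: E°cell = +2.49 V, n = 2.
Overall reaction: Cd²⁺(aq) + Ca(s) → Cd(s) + Ca²⁺(aq); Q = [Ca²⁺]^1/[Cd²⁺]^1.
From E = E° − (0.0592/n) log Q: log Q = (E° − E)·n/0.0592 = (+2.49 − (+2.579))·2/0.0592 = -3.0068.
So 1·log[Cd²⁺] = 1·log(0.00021) − log Q = -3.6778 − (-3.0068) = -0.6710; [Cd²⁺] = 10^(-0.6710) ≈ 0.21 M.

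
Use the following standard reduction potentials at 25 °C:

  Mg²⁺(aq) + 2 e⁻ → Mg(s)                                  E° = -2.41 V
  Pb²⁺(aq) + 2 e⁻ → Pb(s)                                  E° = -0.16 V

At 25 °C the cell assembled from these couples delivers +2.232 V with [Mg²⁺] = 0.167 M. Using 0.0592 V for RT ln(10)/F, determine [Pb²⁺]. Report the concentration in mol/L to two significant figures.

Pb²⁺/Pb is the cathode, Mg²⁺/Mg the anode: E°cell = +2.25 V, n = 2.
Overall reaction: Pb²⁺(aq) + Mg(s) → Pb(s) + Mg²⁺(aq); Q = [Mg²⁺]^1/[Pb²⁺]^1.
From E = E° − (0.0592/n) log Q: log Q = (E° − E)·n/0.0592 = (+2.25 − (+2.232))·2/0.0592 = 0.6081.
So 1·log[Pb²⁺] = 1·log(0.167) − log Q = -0.7773 − (0.6081) = -1.3854; [Pb²⁺] = 10^(-1.3854) ≈ 0.041 M.

0.041 M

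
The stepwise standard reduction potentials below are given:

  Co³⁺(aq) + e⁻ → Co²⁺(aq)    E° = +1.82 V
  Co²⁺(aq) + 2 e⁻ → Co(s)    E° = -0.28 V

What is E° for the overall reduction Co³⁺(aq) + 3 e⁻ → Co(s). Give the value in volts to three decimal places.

+0.420 V

Standard free energies of sequential steps add: ΔG°₃ = ΔG°₁ + ΔG°₂, so n₃E°₃ = n₁E°₁ + n₂E°₂.
E°₃ = (1×+1.82 + 2×-0.28) / 3 = (+1.260) / 3 = +0.420 V.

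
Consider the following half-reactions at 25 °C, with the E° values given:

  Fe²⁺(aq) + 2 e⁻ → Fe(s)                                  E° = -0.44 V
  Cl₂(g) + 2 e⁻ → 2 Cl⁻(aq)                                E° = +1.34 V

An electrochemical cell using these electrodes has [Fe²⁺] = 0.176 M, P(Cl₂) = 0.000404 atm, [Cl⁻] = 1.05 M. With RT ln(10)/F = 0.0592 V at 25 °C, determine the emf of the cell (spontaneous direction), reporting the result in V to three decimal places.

Cl₂/Cl⁻ is the cathode (higher E°), Fe²⁺/Fe the anode: E°cell = +1.34 − (-0.44) = +1.78 V, n = 2.
Overall: Cl₂(g) + Fe(s) → 2 Cl⁻(aq) + Fe²⁺(aq)
Q = [Cl⁻]^2·[Fe²⁺] / (P(Cl₂)); log Q = 2.682.
E = E° − (0.0592/n) log Q = +1.78 − (0.0592/2)(2.682) = +1.701 V.

+1.701 V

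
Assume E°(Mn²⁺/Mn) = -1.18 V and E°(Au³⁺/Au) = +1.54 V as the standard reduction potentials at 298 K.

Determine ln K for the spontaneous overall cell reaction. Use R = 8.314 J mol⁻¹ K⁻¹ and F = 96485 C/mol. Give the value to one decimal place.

Cathode: Au³⁺/Au; anode: Mn²⁺/Mn. E°cell = (+1.54) − (-1.18) = +2.72 V, with n = 6.
ΔG° = −nFE° = −RT ln K, so ln K = nFE°/(RT) = (6)(96485)(+2.72) / ((8.314)(298)) = 635.556.

635.6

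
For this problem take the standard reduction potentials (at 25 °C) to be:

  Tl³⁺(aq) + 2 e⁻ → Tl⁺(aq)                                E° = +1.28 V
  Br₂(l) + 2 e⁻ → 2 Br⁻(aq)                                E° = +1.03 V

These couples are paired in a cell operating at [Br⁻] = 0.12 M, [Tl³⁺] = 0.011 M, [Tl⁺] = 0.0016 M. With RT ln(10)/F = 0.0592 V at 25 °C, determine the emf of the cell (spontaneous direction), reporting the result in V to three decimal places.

+0.220 V

Tl³⁺/Tl⁺ is the cathode (higher E°), Br₂/Br⁻ the anode: E°cell = +1.28 − (+1.03) = +0.25 V, n = 2.
Overall: Tl³⁺(aq) + 2 Br⁻(aq) → Tl⁺(aq) + Br₂(l)
Q = [Tl⁺] / ([Tl³⁺]·[Br⁻]^2); log Q = 1.004.
E = E° − (0.0592/n) log Q = +0.25 − (0.0592/2)(1.004) = +0.220 V.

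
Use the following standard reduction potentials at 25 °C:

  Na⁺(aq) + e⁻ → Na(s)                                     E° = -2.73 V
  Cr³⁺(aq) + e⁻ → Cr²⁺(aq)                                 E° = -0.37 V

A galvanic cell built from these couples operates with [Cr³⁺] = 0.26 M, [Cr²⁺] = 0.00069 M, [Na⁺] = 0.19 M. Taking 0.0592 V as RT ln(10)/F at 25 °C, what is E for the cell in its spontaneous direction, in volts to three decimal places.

+2.555 V

Cr³⁺/Cr²⁺ is the cathode (higher E°), Na⁺/Na the anode: E°cell = -0.37 − (-2.73) = +2.36 V, n = 1.
Overall: Cr³⁺(aq) + Na(s) → Cr²⁺(aq) + Na⁺(aq)
Q = [Cr²⁺]·[Na⁺] / ([Cr³⁺]); log Q = -3.297.
E = E° − (0.0592/n) log Q = +2.36 − (0.0592/1)(-3.297) = +2.555 V.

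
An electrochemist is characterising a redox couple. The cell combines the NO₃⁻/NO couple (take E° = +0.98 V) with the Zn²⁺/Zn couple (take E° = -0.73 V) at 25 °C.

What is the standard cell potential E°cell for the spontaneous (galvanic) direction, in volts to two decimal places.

The NO₃⁻/NO couple has the higher reduction potential, so it is the cathode; Zn²⁺/Zn is oxidised at the anode.
E°cell = E°(cathode) − E°(anode) = (+0.98) − (-0.73) = +1.71 V.
Since E°cell > 0, the reaction is spontaneous under standard conditions.

+1.71 V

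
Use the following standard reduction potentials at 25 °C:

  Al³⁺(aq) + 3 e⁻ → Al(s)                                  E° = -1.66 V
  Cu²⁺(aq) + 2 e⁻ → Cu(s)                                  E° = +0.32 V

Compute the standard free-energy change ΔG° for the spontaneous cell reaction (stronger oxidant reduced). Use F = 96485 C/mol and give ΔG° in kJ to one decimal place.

Cu²⁺/Cu (E° = +0.32 V) is the cathode; Al³⁺/Al (E° = -1.66 V) is the anode, so E°cell = +1.98 V.
Balancing electrons gives n = 6 (lcm of 2 and 3).
ΔG° = −nFE° = −(6)(96485)(+1.98) = -1,146,242 J = -1146.2 kJ.

-1146.2 kJ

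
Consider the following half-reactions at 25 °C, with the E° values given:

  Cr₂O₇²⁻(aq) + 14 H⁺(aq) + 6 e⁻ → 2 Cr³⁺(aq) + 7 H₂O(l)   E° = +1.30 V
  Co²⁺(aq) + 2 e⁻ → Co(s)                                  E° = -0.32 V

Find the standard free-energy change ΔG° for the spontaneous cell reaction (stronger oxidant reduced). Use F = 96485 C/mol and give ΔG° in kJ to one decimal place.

Cr₂O₇²⁻/Cr³⁺ (E° = +1.30 V) is the cathode; Co²⁺/Co (E° = -0.32 V) is the anode, so E°cell = +1.62 V.
Balancing electrons gives n = 6 (lcm of 6 and 2).
ΔG° = −nFE° = −(6)(96485)(+1.62) = -937,834 J = -937.8 kJ.

-937.8 kJ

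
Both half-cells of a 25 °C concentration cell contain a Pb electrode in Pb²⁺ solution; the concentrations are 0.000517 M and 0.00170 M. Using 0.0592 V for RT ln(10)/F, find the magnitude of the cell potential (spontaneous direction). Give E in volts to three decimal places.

+0.015 V

For a concentration cell E°cell = 0. The 0.00170 M side is the cathode (reduction is favoured where [Pb²⁺] is higher).
With n = 2, E = −(0.0592/2) log([Pb²⁺]ₐₙ/[Pb²⁺]꜀ₐₜ) = −(0.0592/2) log(0.000517/0.0017) = −(0.0592/2)(-0.517) = +0.015 V.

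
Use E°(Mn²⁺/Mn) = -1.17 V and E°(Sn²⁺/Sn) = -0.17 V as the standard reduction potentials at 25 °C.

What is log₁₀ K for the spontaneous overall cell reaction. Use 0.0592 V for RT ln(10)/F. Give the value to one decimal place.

33.8

Cathode: Sn²⁺/Sn; anode: Mn²⁺/Mn. E°cell = +1.00 V, n = 2.
log K = nE°cell / 0.0592 = (2)(+1.00) / 0.0592 = 33.8.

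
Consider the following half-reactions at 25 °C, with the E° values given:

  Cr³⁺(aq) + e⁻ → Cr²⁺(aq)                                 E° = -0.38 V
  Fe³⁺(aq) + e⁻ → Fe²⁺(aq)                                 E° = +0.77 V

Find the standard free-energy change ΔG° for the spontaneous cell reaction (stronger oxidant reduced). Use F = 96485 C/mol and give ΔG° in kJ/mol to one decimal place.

Fe³⁺/Fe²⁺ (E° = +0.77 V) is the cathode; Cr³⁺/Cr²⁺ (E° = -0.38 V) is the anode, so E°cell = +1.15 V.
Balancing electrons gives n = 1 (lcm of 1 and 1).
ΔG° = −nFE° = −(1)(96485)(+1.15) = -110,958 J = -111.0 kJ/mol.

-111.0 kJ/mol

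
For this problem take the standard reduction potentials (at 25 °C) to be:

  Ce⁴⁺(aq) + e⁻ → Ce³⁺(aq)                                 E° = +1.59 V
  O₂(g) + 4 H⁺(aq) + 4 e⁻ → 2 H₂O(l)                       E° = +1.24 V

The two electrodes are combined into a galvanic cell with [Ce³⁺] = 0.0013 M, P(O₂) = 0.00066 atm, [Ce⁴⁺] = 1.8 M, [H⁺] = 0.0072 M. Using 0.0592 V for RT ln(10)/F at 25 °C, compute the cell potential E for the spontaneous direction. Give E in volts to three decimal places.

Ce⁴⁺/Ce³⁺ is the cathode (higher E°), O₂/H₂O the anode: E°cell = +1.59 − (+1.24) = +0.35 V, n = 4.
Overall: 4 Ce⁴⁺(aq) + 2 H₂O(l) → 4 Ce³⁺(aq) + O₂(g) + 4 H⁺(aq)
Q = [Ce³⁺]^4·P(O₂)·[H⁺]^4 / ([Ce⁴⁺]^4); log Q = -24.316.
E = E° − (0.0592/n) log Q = +0.35 − (0.0592/4)(-24.316) = +0.710 V.

+0.710 V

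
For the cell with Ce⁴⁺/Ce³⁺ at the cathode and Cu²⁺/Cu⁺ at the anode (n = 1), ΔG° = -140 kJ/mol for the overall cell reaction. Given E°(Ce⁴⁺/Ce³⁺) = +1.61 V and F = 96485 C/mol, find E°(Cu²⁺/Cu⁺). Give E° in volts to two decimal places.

E°cell = −ΔG°/(nF) = −(-140×10³)/((1)(96485)) = +1.451 V.
Since Ce⁴⁺/Ce³⁺ is the cathode and Cu²⁺/Cu⁺ the anode, E°cell = E°(Ce⁴⁺/Ce³⁺) − E°(Cu²⁺/Cu⁺).
So E°(Cu²⁺/Cu⁺) = E°(Ce⁴⁺/Ce³⁺) − E°cell = (+1.61) − (+1.451) = +0.16 V.

+0.16 V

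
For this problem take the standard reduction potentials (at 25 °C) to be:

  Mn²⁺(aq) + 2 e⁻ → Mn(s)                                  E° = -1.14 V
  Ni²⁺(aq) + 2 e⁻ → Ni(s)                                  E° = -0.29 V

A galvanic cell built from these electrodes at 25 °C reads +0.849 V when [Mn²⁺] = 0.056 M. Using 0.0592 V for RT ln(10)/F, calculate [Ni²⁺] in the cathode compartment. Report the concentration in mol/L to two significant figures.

Ni²⁺/Ni is the cathode, Mn²⁺/Mn the anode: E°cell = +0.85 V, n = 2.
Overall reaction: Ni²⁺(aq) + Mn(s) → Ni(s) + Mn²⁺(aq); Q = [Mn²⁺]^1/[Ni²⁺]^1.
From E = E° − (0.0592/n) log Q: log Q = (E° − E)·n/0.0592 = (+0.85 − (+0.849))·2/0.0592 = 0.0338.
So 1·log[Ni²⁺] = 1·log(0.056) − log Q = -1.2518 − (0.0338) = -1.2856; [Ni²⁺] = 10^(-1.2856) ≈ 0.052 M.

0.052 M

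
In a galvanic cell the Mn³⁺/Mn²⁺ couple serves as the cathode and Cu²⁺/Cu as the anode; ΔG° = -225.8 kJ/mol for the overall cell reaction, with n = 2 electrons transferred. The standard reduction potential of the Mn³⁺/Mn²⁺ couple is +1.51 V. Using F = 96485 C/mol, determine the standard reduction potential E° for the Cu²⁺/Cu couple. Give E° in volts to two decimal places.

+0.34 V

E°cell = −ΔG°/(nF) = −(-225.8×10³)/((2)(96485)) = +1.170 V.
Since Mn³⁺/Mn²⁺ is the cathode and Cu²⁺/Cu the anode, E°cell = E°(Mn³⁺/Mn²⁺) − E°(Cu²⁺/Cu).
So E°(Cu²⁺/Cu) = E°(Mn³⁺/Mn²⁺) − E°cell = (+1.51) − (+1.170) = +0.34 V.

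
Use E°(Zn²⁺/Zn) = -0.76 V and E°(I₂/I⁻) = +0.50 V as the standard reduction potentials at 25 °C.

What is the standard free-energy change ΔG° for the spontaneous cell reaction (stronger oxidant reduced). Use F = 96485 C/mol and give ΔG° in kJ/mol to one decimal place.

-243.1 kJ/mol

I₂/I⁻ (E° = +0.50 V) is the cathode; Zn²⁺/Zn (E° = -0.76 V) is the anode, so E°cell = +1.26 V.
Balancing electrons gives n = 2 (lcm of 2 and 2).
ΔG° = −nFE° = −(2)(96485)(+1.26) = -243,142 J = -243.1 kJ/mol.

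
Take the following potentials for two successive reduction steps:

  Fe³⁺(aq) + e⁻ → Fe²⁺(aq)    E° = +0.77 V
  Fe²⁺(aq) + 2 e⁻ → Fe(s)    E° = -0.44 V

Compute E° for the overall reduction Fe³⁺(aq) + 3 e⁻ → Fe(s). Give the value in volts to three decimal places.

Adding the free-energy changes (−nFE°) of the two steps gives −n₃FE°₃ = −n₁FE°₁ − n₂FE°₂.
E°₃ = (1×+0.77 + 2×-0.44) / 3 = (-0.110) / 3 = -0.037 V.

-0.037 V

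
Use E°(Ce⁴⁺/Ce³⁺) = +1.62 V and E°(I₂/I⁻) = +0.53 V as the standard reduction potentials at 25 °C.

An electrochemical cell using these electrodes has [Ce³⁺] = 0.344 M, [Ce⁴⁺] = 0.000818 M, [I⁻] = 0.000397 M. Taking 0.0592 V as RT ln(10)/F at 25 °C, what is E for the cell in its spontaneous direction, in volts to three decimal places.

+0.733 V

Ce⁴⁺/Ce³⁺ is the cathode (higher E°), I₂/I⁻ the anode: E°cell = +1.62 − (+0.53) = +1.09 V, n = 2.
Overall: 2 Ce⁴⁺(aq) + 2 I⁻(aq) → 2 Ce³⁺(aq) + I₂(s)
Q = [Ce³⁺]^2 / ([Ce⁴⁺]^2·[I⁻]^2); log Q = 12.050.
E = E° − (0.0592/n) log Q = +1.09 − (0.0592/2)(12.050) = +0.733 V.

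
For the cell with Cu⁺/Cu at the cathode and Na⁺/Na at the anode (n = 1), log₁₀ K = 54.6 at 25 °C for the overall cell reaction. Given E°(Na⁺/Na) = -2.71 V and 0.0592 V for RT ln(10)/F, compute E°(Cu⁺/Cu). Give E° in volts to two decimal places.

+0.52 V

E°cell = (0.0592/n)·log K = (0.0592/1)(54.6) = +3.232 V.
Since Cu⁺/Cu is the cathode and Na⁺/Na the anode, E°cell = E°(Cu⁺/Cu) − E°(Na⁺/Na).
So E°(Cu⁺/Cu) = E°cell + E°(Na⁺/Na) = +3.232 + (-2.71) = +0.52 V.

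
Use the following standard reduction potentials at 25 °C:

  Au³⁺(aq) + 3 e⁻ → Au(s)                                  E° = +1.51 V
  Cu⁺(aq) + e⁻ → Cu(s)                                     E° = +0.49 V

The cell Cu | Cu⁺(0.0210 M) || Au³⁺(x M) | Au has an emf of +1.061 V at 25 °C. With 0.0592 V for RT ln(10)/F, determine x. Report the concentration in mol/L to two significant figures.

Au³⁺/Au is the cathode, Cu⁺/Cu the anode: E°cell = +1.02 V, n = 3.
Overall reaction: Au³⁺(aq) + 3 Cu(s) → Au(s) + 3 Cu⁺(aq); Q = [Cu⁺]^3/[Au³⁺]^1.
From E = E° − (0.0592/n) log Q: log Q = (E° − E)·n/0.0592 = (+1.02 − (+1.061))·3/0.0592 = -2.0777.
So 1·log[Au³⁺] = 3·log(0.021) − log Q = -5.0333 − (-2.0777) = -2.9556; [Au³⁺] = 10^(-2.9556) ≈ 0.0011 M.

0.0011 M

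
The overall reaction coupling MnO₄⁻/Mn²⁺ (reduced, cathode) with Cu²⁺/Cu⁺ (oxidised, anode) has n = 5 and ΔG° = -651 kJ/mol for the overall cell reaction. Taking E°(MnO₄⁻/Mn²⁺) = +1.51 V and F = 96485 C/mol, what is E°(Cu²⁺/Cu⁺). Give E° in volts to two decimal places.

+0.16 V

E°cell = −ΔG°/(nF) = −(-651×10³)/((5)(96485)) = +1.349 V.
Since MnO₄⁻/Mn²⁺ is the cathode and Cu²⁺/Cu⁺ the anode, E°cell = E°(MnO₄⁻/Mn²⁺) − E°(Cu²⁺/Cu⁺).
So E°(Cu²⁺/Cu⁺) = E°(MnO₄⁻/Mn²⁺) − E°cell = (+1.51) − (+1.349) = +0.16 V.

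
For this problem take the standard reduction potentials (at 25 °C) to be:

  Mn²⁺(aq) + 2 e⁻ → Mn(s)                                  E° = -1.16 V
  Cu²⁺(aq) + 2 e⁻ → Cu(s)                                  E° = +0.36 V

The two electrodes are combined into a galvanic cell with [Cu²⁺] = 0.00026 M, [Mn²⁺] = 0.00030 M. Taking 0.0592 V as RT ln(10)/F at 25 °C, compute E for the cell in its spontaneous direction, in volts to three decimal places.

Cu²⁺/Cu is the cathode (higher E°), Mn²⁺/Mn the anode: E°cell = +0.36 − (-1.16) = +1.52 V, n = 2.
Overall: Cu²⁺(aq) + Mn(s) → Cu(s) + Mn²⁺(aq)
Q = [Mn²⁺] / ([Cu²⁺]); log Q = 0.062.
E = E° − (0.0592/n) log Q = +1.52 − (0.0592/2)(0.062) = +1.518 V.

+1.518 V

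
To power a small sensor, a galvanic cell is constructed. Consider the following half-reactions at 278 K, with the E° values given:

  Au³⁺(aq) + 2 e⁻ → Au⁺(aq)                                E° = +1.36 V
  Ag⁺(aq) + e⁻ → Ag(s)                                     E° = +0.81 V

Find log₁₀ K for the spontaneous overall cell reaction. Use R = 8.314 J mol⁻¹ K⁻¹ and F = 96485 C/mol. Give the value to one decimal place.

19.9

Cathode: Au³⁺/Au⁺; anode: Ag⁺/Ag. E°cell = (+1.36) − (+0.81) = +0.55 V, with n = 2.
ΔG° = −nFE° = −RT ln K, so ln K = nFE°/(RT) = (2)(96485)(+0.55) / ((8.314)(278)) = 45.920.
log₁₀ K = 45.920 / ln 10 = 19.9.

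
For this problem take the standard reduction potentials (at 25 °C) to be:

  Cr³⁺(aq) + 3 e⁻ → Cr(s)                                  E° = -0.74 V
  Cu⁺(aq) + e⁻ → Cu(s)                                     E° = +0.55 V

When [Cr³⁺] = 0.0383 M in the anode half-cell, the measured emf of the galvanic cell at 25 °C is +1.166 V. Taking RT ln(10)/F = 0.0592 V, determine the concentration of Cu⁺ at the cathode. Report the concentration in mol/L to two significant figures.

0.0027 M

Cu⁺/Cu is the cathode, Cr³⁺/Cr the anode: E°cell = +1.29 V, n = 3.
Overall reaction: 3 Cu⁺(aq) + Cr(s) → 3 Cu(s) + Cr³⁺(aq); Q = [Cr³⁺]^1/[Cu⁺]^3.
From E = E° − (0.0592/n) log Q: log Q = (E° − E)·n/0.0592 = (+1.29 − (+1.166))·3/0.0592 = 6.2838.
So 3·log[Cu⁺] = 1·log(0.0383) − log Q = -1.4168 − (6.2838) = -7.7006; log[Cu⁺] = -7.7006 / 3 = -2.5669; [Cu⁺] = 10^(-2.5669) ≈ 0.0027 M.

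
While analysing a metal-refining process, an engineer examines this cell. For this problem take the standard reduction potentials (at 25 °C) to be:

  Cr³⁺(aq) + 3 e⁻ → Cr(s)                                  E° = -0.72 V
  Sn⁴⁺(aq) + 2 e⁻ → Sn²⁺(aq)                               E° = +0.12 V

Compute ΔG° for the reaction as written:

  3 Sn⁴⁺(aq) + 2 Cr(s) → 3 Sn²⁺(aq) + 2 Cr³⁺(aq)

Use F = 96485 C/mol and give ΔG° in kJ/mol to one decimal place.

-486.3 kJ/mol

As written, Sn⁴⁺/Sn²⁺ is reduced (cathode) and Cr³⁺/Cr is oxidised (anode), so E°cell = (+0.12) − (-0.72) = +0.84 V.
Balancing electrons gives n = 6.
ΔG° = −nFE° = −(6)(96485)(+0.84) = -486,284 J = -486.3 kJ/mol.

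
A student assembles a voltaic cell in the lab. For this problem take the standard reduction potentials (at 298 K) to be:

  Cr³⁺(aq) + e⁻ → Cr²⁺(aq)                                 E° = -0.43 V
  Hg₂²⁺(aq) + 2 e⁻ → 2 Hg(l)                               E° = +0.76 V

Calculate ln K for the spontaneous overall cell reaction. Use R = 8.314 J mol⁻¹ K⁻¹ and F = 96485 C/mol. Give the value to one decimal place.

Cathode: Hg₂²⁺/Hg; anode: Cr³⁺/Cr²⁺. E°cell = (+0.76) − (-0.43) = +1.19 V, with n = 2.
ΔG° = −nFE° = −RT ln K, so ln K = nFE°/(RT) = (2)(96485)(+1.19) / ((8.314)(298)) = 92.685.

92.7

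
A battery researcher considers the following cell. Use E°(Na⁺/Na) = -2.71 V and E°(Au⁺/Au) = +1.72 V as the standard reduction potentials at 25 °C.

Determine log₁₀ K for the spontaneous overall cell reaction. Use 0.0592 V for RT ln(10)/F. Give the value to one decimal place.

Cathode: Au⁺/Au; anode: Na⁺/Na. E°cell = +4.43 V, n = 1.
log K = nE°cell / 0.0592 = (1)(+4.43) / 0.0592 = 74.8.

74.8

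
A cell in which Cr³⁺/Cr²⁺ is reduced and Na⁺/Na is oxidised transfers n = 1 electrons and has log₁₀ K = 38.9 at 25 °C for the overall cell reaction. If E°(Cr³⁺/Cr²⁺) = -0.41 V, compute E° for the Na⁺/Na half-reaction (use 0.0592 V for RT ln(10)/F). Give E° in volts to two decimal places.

-2.71 V

E°cell = (0.0592/n)·log K = (0.0592/1)(38.9) = +2.303 V.
Since Cr³⁺/Cr²⁺ is the cathode and Na⁺/Na the anode, E°cell = E°(Cr³⁺/Cr²⁺) − E°(Na⁺/Na).
So E°(Na⁺/Na) = E°(Cr³⁺/Cr²⁺) − E°cell = (-0.41) − (+2.303) = -2.71 V.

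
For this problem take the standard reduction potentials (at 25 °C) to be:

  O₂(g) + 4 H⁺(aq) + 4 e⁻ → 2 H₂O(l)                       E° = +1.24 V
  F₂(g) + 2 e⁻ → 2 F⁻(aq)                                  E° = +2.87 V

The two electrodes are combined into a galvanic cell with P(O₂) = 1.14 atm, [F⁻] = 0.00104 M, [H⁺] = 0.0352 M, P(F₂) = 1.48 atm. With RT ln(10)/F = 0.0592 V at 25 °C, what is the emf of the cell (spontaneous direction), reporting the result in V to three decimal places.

+1.897 V

F₂/F⁻ is the cathode (higher E°), O₂/H₂O the anode: E°cell = +2.87 − (+1.24) = +1.63 V, n = 4.
Overall: 2 F₂(g) + 2 H₂O(l) → 4 F⁻(aq) + O₂(g) + 4 H⁺(aq)
Q = [F⁻]^4·P(O₂)·[H⁺]^4 / (P(F₂)^2); log Q = -18.029.
E = E° − (0.0592/n) log Q = +1.63 − (0.0592/4)(-18.029) = +1.897 V.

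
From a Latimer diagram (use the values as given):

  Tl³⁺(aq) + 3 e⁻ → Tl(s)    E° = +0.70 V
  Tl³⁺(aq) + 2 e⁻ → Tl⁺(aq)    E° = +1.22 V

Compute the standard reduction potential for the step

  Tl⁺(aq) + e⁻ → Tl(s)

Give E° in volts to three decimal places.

-0.340 V

Sequential free energies add, so n₃E°₃ = n₁E°₁ + n₂E°₂.
With n₃ = 3, and the known step contributing 2×(+1.22) V, the unknown satisfies 1·E° = 3×(+0.70) − 2×(+1.22) = -0.340.
E° = -0.340 / 1 = -0.340 V.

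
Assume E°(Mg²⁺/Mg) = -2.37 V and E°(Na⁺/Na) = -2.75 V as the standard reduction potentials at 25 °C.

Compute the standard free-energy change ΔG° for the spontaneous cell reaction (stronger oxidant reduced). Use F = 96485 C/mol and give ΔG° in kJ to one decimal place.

-73.3 kJ

Mg²⁺/Mg (E° = -2.37 V) is the cathode; Na⁺/Na (E° = -2.75 V) is the anode, so E°cell = +0.38 V.
Balancing electrons gives n = 2 (lcm of 2 and 1).
ΔG° = −nFE° = −(2)(96485)(+0.38) = -73,329 J = -73.3 kJ.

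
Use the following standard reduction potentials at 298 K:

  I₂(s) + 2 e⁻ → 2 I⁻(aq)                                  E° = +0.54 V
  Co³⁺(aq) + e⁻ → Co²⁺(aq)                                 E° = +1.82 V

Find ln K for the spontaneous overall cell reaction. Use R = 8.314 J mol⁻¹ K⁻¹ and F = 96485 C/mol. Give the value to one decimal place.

99.7

Cathode: Co³⁺/Co²⁺; anode: I₂/I⁻. E°cell = (+1.82) − (+0.54) = +1.28 V, with n = 2.
ΔG° = −nFE° = −RT ln K, so ln K = nFE°/(RT) = (2)(96485)(+1.28) / ((8.314)(298)) = 99.695.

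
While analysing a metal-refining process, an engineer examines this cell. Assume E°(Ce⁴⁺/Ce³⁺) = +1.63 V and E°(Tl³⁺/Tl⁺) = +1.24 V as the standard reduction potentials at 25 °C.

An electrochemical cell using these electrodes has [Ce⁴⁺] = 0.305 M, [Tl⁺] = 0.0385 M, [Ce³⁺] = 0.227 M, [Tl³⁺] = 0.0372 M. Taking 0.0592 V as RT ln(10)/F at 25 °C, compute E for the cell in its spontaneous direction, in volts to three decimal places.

Ce⁴⁺/Ce³⁺ is the cathode (higher E°), Tl³⁺/Tl⁺ the anode: E°cell = +1.63 − (+1.24) = +0.39 V, n = 2.
Overall: 2 Ce⁴⁺(aq) + Tl⁺(aq) → 2 Ce³⁺(aq) + Tl³⁺(aq)
Q = [Ce³⁺]^2·[Tl³⁺] / ([Ce⁴⁺]^2·[Tl⁺]); log Q = -0.271.
E = E° − (0.0592/n) log Q = +0.39 − (0.0592/2)(-0.271) = +0.398 V.

+0.398 V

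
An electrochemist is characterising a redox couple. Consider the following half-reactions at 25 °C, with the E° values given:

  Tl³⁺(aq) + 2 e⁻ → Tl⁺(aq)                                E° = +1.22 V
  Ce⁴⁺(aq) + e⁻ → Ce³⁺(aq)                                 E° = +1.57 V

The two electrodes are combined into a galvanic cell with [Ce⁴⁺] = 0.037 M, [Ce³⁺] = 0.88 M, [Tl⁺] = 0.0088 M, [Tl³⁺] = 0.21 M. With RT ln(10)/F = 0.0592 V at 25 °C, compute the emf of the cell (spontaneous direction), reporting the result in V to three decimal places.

Ce⁴⁺/Ce³⁺ is the cathode (higher E°), Tl³⁺/Tl⁺ the anode: E°cell = +1.57 − (+1.22) = +0.35 V, n = 2.
Overall: 2 Ce⁴⁺(aq) + Tl⁺(aq) → 2 Ce³⁺(aq) + Tl³⁺(aq)
Q = [Ce³⁺]^2·[Tl³⁺] / ([Ce⁴⁺]^2·[Tl⁺]); log Q = 4.130.
E = E° − (0.0592/n) log Q = +0.35 − (0.0592/2)(4.130) = +0.228 V.

+0.228 V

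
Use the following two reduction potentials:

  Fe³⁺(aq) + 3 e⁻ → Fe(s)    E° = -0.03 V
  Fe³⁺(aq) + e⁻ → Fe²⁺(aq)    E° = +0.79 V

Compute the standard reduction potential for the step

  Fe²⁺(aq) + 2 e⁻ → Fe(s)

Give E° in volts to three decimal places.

-0.440 V

Sequential free energies add, so n₃E°₃ = n₁E°₁ + n₂E°₂.
With n₃ = 3, and the known step contributing 1×(+0.79) V, the unknown satisfies 2·E° = 3×(-0.03) − 1×(+0.79) = -0.880.
E° = -0.880 / 2 = -0.440 V.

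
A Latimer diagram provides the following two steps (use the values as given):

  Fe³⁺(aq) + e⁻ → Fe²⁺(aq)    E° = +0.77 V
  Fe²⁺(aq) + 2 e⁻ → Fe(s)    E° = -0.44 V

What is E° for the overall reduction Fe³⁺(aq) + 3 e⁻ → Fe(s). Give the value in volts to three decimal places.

-0.037 V

Adding the free-energy changes (−nFE°) of the two steps gives −n₃FE°₃ = −n₁FE°₁ − n₂FE°₂.
E°₃ = (1×+0.77 + 2×-0.44) / 3 = (-0.110) / 3 = -0.037 V.
Simply averaging or adding the two E° values would be wrong; the electron-weighted sum is required.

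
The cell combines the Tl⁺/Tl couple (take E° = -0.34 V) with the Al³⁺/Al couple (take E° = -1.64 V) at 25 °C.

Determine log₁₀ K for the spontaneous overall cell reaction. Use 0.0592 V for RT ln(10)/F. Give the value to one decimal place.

65.9

Cathode: Tl⁺/Tl; anode: Al³⁺/Al. E°cell = +1.30 V, n = 3.
log K = nE°cell / 0.0592 = (3)(+1.30) / 0.0592 = 65.9.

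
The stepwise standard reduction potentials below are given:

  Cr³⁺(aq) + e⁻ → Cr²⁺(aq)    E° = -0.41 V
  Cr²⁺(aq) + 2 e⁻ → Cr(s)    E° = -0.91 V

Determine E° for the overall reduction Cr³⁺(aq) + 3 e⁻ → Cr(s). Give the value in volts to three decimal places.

-0.743 V

Since ΔG° = −nFE° is additive over sequential reductions, n₃E°₃ = n₁E°₁ + n₂E°₂.
E°₃ = (1×-0.41 + 2×-0.91) / 3 = (-2.230) / 3 = -0.743 V.
Simply averaging or adding the two E° values would be wrong; the electron-weighted sum is required.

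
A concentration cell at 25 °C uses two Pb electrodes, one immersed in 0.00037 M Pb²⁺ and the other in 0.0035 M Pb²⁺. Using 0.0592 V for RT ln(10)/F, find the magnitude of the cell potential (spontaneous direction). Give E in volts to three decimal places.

For a concentration cell E°cell = 0. The 0.0035 M side is the cathode (reduction is favoured where [Pb²⁺] is higher).
With n = 2, E = −(0.0592/2) log([Pb²⁺]ₐₙ/[Pb²⁺]꜀ₐₜ) = −(0.0592/2) log(0.00037/0.0035) = −(0.0592/2)(-0.976) = +0.029 V.

+0.029 V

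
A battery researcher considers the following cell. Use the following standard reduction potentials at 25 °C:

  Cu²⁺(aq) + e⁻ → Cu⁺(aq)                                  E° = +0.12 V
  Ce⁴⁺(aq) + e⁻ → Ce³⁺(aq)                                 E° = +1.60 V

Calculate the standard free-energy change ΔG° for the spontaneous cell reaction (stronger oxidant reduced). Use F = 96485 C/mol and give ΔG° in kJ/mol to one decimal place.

Ce⁴⁺/Ce³⁺ (E° = +1.60 V) is the cathode; Cu²⁺/Cu⁺ (E° = +0.12 V) is the anode, so E°cell = +1.48 V.
Balancing electrons gives n = 1 (lcm of 1 and 1).
ΔG° = −nFE° = −(1)(96485)(+1.48) = -142,798 J = -142.8 kJ/mol.

-142.8 kJ/mol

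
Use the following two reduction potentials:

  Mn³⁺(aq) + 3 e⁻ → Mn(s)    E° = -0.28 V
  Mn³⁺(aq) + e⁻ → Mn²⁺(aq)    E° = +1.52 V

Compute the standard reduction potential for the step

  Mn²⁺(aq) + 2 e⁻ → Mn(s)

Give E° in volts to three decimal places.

-1.180 V

Sequential free energies add, so n₃E°₃ = n₁E°₁ + n₂E°₂.
With n₃ = 3, and the known step contributing 1×(+1.52) V, the unknown satisfies 2·E° = 3×(-0.28) − 1×(+1.52) = -2.360.
E° = -2.360 / 2 = -1.180 V.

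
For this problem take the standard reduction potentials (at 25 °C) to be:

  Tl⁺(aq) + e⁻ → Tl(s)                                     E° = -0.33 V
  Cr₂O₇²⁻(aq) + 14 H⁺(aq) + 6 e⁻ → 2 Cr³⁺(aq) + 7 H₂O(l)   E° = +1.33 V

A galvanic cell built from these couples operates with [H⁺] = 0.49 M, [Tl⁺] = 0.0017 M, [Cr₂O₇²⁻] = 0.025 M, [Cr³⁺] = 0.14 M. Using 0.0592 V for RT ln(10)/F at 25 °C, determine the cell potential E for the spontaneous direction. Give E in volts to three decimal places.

+1.782 V

Cr₂O₇²⁻/Cr³⁺ is the cathode (higher E°), Tl⁺/Tl the anode: E°cell = +1.33 − (-0.33) = +1.66 V, n = 6.
Overall: Cr₂O₇²⁻(aq) + 14 H⁺(aq) + 6 Tl(s) → 2 Cr³⁺(aq) + 7 H₂O(l) + 6 Tl⁺(aq)
Q = [Cr³⁺]^2·[Tl⁺]^6 / ([Cr₂O₇²⁻]·[H⁺]^14); log Q = -12.386.
E = E° − (0.0592/n) log Q = +1.66 − (0.0592/6)(-12.386) = +1.782 V.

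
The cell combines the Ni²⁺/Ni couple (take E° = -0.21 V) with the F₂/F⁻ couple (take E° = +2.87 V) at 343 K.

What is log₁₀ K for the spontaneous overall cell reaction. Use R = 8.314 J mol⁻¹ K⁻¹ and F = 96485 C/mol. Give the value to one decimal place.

90.5

Cathode: F₂/F⁻; anode: Ni²⁺/Ni. E°cell = (+2.87) − (-0.21) = +3.08 V, with n = 2.
ΔG° = −nFE° = −RT ln K, so ln K = nFE°/(RT) = (2)(96485)(+3.08) / ((8.314)(343)) = 208.419.
log₁₀ K = 208.419 / ln 10 = 90.5.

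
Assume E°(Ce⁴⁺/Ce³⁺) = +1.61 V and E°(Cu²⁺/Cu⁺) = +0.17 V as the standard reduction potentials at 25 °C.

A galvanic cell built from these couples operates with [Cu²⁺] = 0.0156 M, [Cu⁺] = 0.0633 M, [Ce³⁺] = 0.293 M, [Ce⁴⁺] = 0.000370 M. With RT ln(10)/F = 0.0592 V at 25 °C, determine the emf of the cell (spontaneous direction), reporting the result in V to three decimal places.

+1.304 V

Ce⁴⁺/Ce³⁺ is the cathode (higher E°), Cu²⁺/Cu⁺ the anode: E°cell = +1.61 − (+0.17) = +1.44 V, n = 1.
Overall: Ce⁴⁺(aq) + Cu⁺(aq) → Ce³⁺(aq) + Cu²⁺(aq)
Q = [Ce³⁺]·[Cu²⁺] / ([Ce⁴⁺]·[Cu⁺]); log Q = 2.290.
E = E° − (0.0592/n) log Q = +1.44 − (0.0592/1)(2.290) = +1.304 V.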